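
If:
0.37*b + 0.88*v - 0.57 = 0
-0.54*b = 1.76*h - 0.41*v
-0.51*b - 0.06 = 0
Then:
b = -0.12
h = 0.20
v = 0.70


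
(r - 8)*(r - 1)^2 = r^3 - 10*r^2 + 17*r - 8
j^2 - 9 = (j - 3)*(j + 3)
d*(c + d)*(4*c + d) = 4*c^2*d + 5*c*d^2 + d^3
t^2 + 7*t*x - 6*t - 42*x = (t - 6)*(t + 7*x)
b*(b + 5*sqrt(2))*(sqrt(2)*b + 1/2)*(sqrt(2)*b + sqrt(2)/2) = 2*b^4 + b^3 + 21*sqrt(2)*b^3/2 + 5*b^2 + 21*sqrt(2)*b^2/4 + 5*b/2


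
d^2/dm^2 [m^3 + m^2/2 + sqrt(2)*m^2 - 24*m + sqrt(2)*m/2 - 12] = 6*m + 1 + 2*sqrt(2)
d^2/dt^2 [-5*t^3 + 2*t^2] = 4 - 30*t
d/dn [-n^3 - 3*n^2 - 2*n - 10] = -3*n^2 - 6*n - 2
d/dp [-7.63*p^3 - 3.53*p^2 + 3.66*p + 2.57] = -22.89*p^2 - 7.06*p + 3.66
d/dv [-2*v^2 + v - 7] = 1 - 4*v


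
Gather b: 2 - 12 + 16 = 6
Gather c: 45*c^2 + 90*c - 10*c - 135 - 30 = 45*c^2 + 80*c - 165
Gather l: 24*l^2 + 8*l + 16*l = 24*l^2 + 24*l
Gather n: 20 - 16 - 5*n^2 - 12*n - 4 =-5*n^2 - 12*n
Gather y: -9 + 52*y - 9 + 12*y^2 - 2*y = 12*y^2 + 50*y - 18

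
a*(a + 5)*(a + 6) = a^3 + 11*a^2 + 30*a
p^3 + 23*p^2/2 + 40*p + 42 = (p + 2)*(p + 7/2)*(p + 6)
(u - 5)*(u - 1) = u^2 - 6*u + 5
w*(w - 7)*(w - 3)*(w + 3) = w^4 - 7*w^3 - 9*w^2 + 63*w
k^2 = k^2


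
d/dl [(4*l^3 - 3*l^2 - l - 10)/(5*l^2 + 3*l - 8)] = 2*(10*l^4 + 12*l^3 - 50*l^2 + 74*l + 19)/(25*l^4 + 30*l^3 - 71*l^2 - 48*l + 64)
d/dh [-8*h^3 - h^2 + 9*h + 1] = -24*h^2 - 2*h + 9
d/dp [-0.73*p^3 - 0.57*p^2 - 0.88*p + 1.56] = -2.19*p^2 - 1.14*p - 0.88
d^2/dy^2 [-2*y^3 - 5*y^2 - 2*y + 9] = -12*y - 10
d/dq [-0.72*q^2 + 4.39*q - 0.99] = 4.39 - 1.44*q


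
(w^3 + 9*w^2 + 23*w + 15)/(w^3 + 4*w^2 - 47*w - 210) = (w^2 + 4*w + 3)/(w^2 - w - 42)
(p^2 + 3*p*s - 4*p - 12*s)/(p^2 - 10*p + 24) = (p + 3*s)/(p - 6)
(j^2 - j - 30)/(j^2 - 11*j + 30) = (j + 5)/(j - 5)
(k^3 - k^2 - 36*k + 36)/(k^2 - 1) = (k^2 - 36)/(k + 1)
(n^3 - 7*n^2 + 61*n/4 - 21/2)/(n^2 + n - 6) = (n^2 - 5*n + 21/4)/(n + 3)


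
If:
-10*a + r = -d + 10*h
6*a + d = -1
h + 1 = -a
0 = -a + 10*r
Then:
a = 90/59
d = -599/59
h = -149/59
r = 9/59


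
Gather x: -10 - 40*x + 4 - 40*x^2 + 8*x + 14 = -40*x^2 - 32*x + 8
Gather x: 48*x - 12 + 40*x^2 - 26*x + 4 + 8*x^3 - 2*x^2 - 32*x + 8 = 8*x^3 + 38*x^2 - 10*x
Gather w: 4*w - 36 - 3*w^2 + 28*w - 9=-3*w^2 + 32*w - 45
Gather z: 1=1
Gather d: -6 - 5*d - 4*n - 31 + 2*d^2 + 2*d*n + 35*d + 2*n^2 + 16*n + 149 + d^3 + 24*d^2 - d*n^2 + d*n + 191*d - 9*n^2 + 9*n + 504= d^3 + 26*d^2 + d*(-n^2 + 3*n + 221) - 7*n^2 + 21*n + 616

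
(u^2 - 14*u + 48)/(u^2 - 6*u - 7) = (-u^2 + 14*u - 48)/(-u^2 + 6*u + 7)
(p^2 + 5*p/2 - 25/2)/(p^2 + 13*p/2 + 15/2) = (2*p - 5)/(2*p + 3)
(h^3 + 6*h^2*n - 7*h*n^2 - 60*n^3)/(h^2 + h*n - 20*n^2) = (h^2 + h*n - 12*n^2)/(h - 4*n)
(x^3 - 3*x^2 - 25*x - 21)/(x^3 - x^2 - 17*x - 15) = (x - 7)/(x - 5)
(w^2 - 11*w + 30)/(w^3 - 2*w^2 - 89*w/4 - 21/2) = 4*(w - 5)/(4*w^2 + 16*w + 7)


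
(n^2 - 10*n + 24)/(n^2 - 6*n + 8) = (n - 6)/(n - 2)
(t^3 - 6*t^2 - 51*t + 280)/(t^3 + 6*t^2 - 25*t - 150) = (t^2 - t - 56)/(t^2 + 11*t + 30)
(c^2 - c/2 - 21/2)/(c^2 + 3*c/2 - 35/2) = (c + 3)/(c + 5)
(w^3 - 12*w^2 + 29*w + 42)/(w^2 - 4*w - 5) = (w^2 - 13*w + 42)/(w - 5)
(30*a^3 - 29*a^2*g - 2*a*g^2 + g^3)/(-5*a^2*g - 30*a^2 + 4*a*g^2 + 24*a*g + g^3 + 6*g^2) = (-6*a + g)/(g + 6)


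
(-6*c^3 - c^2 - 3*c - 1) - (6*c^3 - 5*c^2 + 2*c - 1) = -12*c^3 + 4*c^2 - 5*c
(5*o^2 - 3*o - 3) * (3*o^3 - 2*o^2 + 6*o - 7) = 15*o^5 - 19*o^4 + 27*o^3 - 47*o^2 + 3*o + 21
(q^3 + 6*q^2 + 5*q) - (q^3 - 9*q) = 6*q^2 + 14*q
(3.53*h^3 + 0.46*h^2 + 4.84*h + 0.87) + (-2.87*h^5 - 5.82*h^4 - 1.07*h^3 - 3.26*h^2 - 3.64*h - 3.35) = -2.87*h^5 - 5.82*h^4 + 2.46*h^3 - 2.8*h^2 + 1.2*h - 2.48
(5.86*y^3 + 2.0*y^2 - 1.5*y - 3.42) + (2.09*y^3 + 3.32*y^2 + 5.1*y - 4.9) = 7.95*y^3 + 5.32*y^2 + 3.6*y - 8.32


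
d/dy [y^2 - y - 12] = 2*y - 1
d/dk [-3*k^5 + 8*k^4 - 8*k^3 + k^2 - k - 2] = -15*k^4 + 32*k^3 - 24*k^2 + 2*k - 1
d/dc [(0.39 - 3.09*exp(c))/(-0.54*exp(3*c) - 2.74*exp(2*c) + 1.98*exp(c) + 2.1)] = (-3.3372*exp(3*c) - 7.8348*exp(2*c) + 2.1372*exp(c) - 7.2612)*exp(c)/(0.2916*exp(6*c) + 2.9592*exp(5*c) + 5.3692*exp(4*c) - 13.1184*exp(3*c) - 7.5876*exp(2*c) + 8.316*exp(c) + 4.41)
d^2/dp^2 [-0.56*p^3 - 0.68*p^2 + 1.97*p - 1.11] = -3.36*p - 1.36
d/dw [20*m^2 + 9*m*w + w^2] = 9*m + 2*w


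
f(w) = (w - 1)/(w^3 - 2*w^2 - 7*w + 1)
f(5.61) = 0.06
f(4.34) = 0.23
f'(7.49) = -0.01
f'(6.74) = -0.01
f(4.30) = 0.25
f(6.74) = 0.03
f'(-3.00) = 0.20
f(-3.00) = 0.17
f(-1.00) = -0.40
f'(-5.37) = 0.02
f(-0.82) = -0.38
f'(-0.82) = 0.07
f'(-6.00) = 0.01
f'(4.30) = -0.50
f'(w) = (w - 1)*(-3*w^2 + 4*w + 7)/(w^3 - 2*w^2 - 7*w + 1)^2 + 1/(w^3 - 2*w^2 - 7*w + 1)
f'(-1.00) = 0.20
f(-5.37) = 0.04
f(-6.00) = 0.03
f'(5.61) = -0.04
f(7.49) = 0.03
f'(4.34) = -0.43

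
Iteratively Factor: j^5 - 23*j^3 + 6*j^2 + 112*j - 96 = (j - 4)*(j^4 + 4*j^3 - 7*j^2 - 22*j + 24) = (j - 4)*(j + 4)*(j^3 - 7*j + 6) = (j - 4)*(j - 1)*(j + 4)*(j^2 + j - 6) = (j - 4)*(j - 1)*(j + 3)*(j + 4)*(j - 2)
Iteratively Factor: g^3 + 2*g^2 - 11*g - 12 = (g - 3)*(g^2 + 5*g + 4) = (g - 3)*(g + 1)*(g + 4)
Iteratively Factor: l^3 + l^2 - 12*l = (l)*(l^2 + l - 12) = l*(l - 3)*(l + 4)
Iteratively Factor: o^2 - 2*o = (o)*(o - 2)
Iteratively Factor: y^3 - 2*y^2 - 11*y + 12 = (y - 1)*(y^2 - y - 12) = (y - 4)*(y - 1)*(y + 3)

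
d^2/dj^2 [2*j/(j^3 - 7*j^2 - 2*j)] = 12*(j^2 - 7*j + 17)/(j^6 - 21*j^5 + 141*j^4 - 259*j^3 - 282*j^2 - 84*j - 8)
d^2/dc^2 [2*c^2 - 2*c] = 4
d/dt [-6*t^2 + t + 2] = 1 - 12*t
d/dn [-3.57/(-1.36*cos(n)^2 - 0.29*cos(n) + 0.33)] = (9.7104*cos(n) + 1.0353)*sin(n)/(1.36*cos(n)^2 + 0.29*cos(n) - 0.33)^2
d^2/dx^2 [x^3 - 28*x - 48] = 6*x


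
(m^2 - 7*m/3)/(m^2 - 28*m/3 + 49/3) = m/(m - 7)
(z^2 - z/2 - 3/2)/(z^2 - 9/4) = 2*(z + 1)/(2*z + 3)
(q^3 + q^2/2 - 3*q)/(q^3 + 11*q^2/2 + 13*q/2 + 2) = q*(2*q^2 + q - 6)/(2*q^3 + 11*q^2 + 13*q + 4)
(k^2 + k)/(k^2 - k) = (k + 1)/(k - 1)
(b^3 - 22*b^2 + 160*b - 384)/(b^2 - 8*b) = b - 14 + 48/b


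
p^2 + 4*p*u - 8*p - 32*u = (p - 8)*(p + 4*u)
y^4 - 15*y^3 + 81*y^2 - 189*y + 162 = (y - 6)*(y - 3)^3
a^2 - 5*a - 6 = (a - 6)*(a + 1)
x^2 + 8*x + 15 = (x + 3)*(x + 5)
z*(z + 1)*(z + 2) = z^3 + 3*z^2 + 2*z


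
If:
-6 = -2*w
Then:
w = 3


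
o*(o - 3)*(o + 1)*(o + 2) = o^4 - 7*o^2 - 6*o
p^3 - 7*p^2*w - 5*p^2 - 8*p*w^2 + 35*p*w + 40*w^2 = (p - 5)*(p - 8*w)*(p + w)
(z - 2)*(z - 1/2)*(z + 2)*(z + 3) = z^4 + 5*z^3/2 - 11*z^2/2 - 10*z + 6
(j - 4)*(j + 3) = j^2 - j - 12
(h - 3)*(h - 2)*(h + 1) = h^3 - 4*h^2 + h + 6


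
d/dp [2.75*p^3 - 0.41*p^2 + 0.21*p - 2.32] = 8.25*p^2 - 0.82*p + 0.21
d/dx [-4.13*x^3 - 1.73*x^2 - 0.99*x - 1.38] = -12.39*x^2 - 3.46*x - 0.99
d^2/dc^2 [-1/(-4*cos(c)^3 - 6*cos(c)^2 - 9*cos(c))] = 3*((4*cos(c) + 4*cos(2*c) + 3*cos(3*c))*(4*cos(c)^2 + 6*cos(c) + 9)*cos(c) + 6*(4*cos(c)^2 + 4*cos(c) + 3)^2*sin(c)^2)/((4*cos(c)^2 + 6*cos(c) + 9)^3*cos(c)^3)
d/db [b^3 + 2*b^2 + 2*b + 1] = 3*b^2 + 4*b + 2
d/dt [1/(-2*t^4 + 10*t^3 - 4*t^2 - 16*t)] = (4*t^3 - 15*t^2 + 4*t + 8)/(2*t^2*(t^3 - 5*t^2 + 2*t + 8)^2)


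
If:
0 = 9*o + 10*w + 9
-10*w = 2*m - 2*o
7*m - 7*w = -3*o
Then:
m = 36/239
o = -189/239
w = -45/239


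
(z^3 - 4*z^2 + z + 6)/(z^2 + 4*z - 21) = (z^2 - z - 2)/(z + 7)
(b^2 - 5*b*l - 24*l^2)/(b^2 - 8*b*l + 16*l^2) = (b^2 - 5*b*l - 24*l^2)/(b^2 - 8*b*l + 16*l^2)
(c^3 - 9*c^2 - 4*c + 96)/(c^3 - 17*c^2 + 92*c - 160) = (c + 3)/(c - 5)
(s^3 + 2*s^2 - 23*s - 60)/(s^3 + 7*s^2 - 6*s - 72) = (s^2 - 2*s - 15)/(s^2 + 3*s - 18)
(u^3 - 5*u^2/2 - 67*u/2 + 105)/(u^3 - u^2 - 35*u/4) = 2*(u^2 + u - 30)/(u*(2*u + 5))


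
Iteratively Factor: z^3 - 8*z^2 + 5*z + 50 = (z - 5)*(z^2 - 3*z - 10) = (z - 5)*(z + 2)*(z - 5)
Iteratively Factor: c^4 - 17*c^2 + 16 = (c + 1)*(c^3 - c^2 - 16*c + 16) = (c - 4)*(c + 1)*(c^2 + 3*c - 4) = (c - 4)*(c + 1)*(c + 4)*(c - 1)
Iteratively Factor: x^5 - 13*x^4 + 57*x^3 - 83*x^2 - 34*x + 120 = (x - 2)*(x^4 - 11*x^3 + 35*x^2 - 13*x - 60) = (x - 5)*(x - 2)*(x^3 - 6*x^2 + 5*x + 12) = (x - 5)*(x - 3)*(x - 2)*(x^2 - 3*x - 4) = (x - 5)*(x - 4)*(x - 3)*(x - 2)*(x + 1)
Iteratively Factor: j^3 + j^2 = (j)*(j^2 + j) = j^2*(j + 1)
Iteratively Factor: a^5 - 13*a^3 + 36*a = (a)*(a^4 - 13*a^2 + 36) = a*(a - 3)*(a^3 + 3*a^2 - 4*a - 12) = a*(a - 3)*(a + 3)*(a^2 - 4) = a*(a - 3)*(a - 2)*(a + 3)*(a + 2)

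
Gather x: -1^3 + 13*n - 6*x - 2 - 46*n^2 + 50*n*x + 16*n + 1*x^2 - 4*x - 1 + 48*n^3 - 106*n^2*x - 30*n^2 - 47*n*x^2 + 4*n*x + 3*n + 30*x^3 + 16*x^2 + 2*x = 48*n^3 - 76*n^2 + 32*n + 30*x^3 + x^2*(17 - 47*n) + x*(-106*n^2 + 54*n - 8) - 4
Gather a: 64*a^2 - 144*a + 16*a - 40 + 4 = 64*a^2 - 128*a - 36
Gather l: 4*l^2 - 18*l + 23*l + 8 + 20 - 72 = 4*l^2 + 5*l - 44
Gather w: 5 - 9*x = 5 - 9*x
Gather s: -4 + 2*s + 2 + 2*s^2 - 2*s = 2*s^2 - 2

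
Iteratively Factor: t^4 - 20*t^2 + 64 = (t + 2)*(t^3 - 2*t^2 - 16*t + 32) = (t - 2)*(t + 2)*(t^2 - 16) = (t - 2)*(t + 2)*(t + 4)*(t - 4)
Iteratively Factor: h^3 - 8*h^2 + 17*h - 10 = (h - 2)*(h^2 - 6*h + 5) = (h - 5)*(h - 2)*(h - 1)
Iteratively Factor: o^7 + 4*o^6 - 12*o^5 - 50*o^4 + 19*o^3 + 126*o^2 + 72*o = (o - 3)*(o^6 + 7*o^5 + 9*o^4 - 23*o^3 - 50*o^2 - 24*o) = o*(o - 3)*(o^5 + 7*o^4 + 9*o^3 - 23*o^2 - 50*o - 24) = o*(o - 3)*(o + 3)*(o^4 + 4*o^3 - 3*o^2 - 14*o - 8) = o*(o - 3)*(o + 1)*(o + 3)*(o^3 + 3*o^2 - 6*o - 8) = o*(o - 3)*(o + 1)*(o + 3)*(o + 4)*(o^2 - o - 2) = o*(o - 3)*(o - 2)*(o + 1)*(o + 3)*(o + 4)*(o + 1)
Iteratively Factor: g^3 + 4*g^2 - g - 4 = (g - 1)*(g^2 + 5*g + 4) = (g - 1)*(g + 4)*(g + 1)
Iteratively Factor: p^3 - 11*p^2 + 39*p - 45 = (p - 5)*(p^2 - 6*p + 9) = (p - 5)*(p - 3)*(p - 3)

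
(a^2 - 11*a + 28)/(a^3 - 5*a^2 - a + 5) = (a^2 - 11*a + 28)/(a^3 - 5*a^2 - a + 5)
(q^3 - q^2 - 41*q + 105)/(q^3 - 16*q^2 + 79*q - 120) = (q + 7)/(q - 8)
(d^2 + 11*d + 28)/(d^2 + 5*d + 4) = (d + 7)/(d + 1)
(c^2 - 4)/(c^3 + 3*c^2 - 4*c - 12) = 1/(c + 3)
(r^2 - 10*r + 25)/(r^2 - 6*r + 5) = (r - 5)/(r - 1)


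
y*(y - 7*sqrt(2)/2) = y^2 - 7*sqrt(2)*y/2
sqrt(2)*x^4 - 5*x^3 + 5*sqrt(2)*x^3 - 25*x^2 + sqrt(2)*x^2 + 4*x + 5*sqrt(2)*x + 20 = (x + 5)*(x - 2*sqrt(2))*(x - sqrt(2))*(sqrt(2)*x + 1)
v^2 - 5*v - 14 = (v - 7)*(v + 2)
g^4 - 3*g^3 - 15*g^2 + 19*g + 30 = (g - 5)*(g - 2)*(g + 1)*(g + 3)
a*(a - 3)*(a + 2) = a^3 - a^2 - 6*a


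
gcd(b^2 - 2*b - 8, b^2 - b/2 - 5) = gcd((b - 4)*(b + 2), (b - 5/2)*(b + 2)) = b + 2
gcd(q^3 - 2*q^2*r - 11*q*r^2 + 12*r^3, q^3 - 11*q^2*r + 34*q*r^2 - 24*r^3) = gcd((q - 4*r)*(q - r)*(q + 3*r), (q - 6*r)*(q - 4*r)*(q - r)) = q^2 - 5*q*r + 4*r^2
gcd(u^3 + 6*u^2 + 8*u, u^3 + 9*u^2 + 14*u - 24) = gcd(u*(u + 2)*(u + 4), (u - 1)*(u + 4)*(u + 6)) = u + 4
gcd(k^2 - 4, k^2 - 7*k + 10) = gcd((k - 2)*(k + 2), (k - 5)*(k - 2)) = k - 2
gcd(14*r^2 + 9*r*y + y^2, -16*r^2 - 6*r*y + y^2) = 2*r + y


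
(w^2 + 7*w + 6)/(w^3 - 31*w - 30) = (w + 6)/(w^2 - w - 30)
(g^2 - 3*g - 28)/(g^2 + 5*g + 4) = (g - 7)/(g + 1)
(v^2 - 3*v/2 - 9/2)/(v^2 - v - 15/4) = 2*(v - 3)/(2*v - 5)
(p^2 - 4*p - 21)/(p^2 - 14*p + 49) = (p + 3)/(p - 7)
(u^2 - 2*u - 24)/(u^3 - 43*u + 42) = (u + 4)/(u^2 + 6*u - 7)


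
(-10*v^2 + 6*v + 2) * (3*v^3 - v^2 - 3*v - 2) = -30*v^5 + 28*v^4 + 30*v^3 - 18*v - 4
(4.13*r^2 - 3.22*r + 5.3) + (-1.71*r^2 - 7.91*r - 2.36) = 2.42*r^2 - 11.13*r + 2.94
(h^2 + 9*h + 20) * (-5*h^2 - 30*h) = -5*h^4 - 75*h^3 - 370*h^2 - 600*h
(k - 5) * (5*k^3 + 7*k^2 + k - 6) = 5*k^4 - 18*k^3 - 34*k^2 - 11*k + 30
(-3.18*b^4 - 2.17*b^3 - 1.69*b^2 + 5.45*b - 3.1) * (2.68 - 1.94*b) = 6.1692*b^5 - 4.3126*b^4 - 2.537*b^3 - 15.1022*b^2 + 20.62*b - 8.308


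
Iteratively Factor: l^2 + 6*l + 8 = (l + 4)*(l + 2)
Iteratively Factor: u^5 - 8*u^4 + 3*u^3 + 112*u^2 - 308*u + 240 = (u - 5)*(u^4 - 3*u^3 - 12*u^2 + 52*u - 48) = (u - 5)*(u - 2)*(u^3 - u^2 - 14*u + 24) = (u - 5)*(u - 3)*(u - 2)*(u^2 + 2*u - 8) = (u - 5)*(u - 3)*(u - 2)*(u + 4)*(u - 2)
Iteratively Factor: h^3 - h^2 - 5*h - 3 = (h + 1)*(h^2 - 2*h - 3) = (h + 1)^2*(h - 3)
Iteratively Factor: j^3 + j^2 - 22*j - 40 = (j + 2)*(j^2 - j - 20) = (j + 2)*(j + 4)*(j - 5)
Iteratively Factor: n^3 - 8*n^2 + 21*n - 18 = (n - 3)*(n^2 - 5*n + 6) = (n - 3)^2*(n - 2)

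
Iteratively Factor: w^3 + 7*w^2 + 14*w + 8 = (w + 1)*(w^2 + 6*w + 8) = (w + 1)*(w + 4)*(w + 2)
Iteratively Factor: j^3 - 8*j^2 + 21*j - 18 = (j - 2)*(j^2 - 6*j + 9) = (j - 3)*(j - 2)*(j - 3)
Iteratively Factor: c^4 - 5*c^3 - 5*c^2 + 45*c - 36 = (c - 1)*(c^3 - 4*c^2 - 9*c + 36) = (c - 1)*(c + 3)*(c^2 - 7*c + 12) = (c - 4)*(c - 1)*(c + 3)*(c - 3)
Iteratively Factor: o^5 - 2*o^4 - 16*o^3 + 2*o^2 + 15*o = (o - 1)*(o^4 - o^3 - 17*o^2 - 15*o) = (o - 5)*(o - 1)*(o^3 + 4*o^2 + 3*o) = (o - 5)*(o - 1)*(o + 3)*(o^2 + o) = (o - 5)*(o - 1)*(o + 1)*(o + 3)*(o)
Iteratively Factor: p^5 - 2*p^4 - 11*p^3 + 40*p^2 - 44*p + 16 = (p - 1)*(p^4 - p^3 - 12*p^2 + 28*p - 16) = (p - 1)^2*(p^3 - 12*p + 16) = (p - 1)^2*(p + 4)*(p^2 - 4*p + 4) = (p - 2)*(p - 1)^2*(p + 4)*(p - 2)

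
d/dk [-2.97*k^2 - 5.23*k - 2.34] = -5.94*k - 5.23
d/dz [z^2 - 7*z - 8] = 2*z - 7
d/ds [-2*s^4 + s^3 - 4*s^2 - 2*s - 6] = -8*s^3 + 3*s^2 - 8*s - 2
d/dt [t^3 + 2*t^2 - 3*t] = 3*t^2 + 4*t - 3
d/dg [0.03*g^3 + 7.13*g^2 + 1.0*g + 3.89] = 0.09*g^2 + 14.26*g + 1.0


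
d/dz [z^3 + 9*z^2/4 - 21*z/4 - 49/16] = 3*z^2 + 9*z/2 - 21/4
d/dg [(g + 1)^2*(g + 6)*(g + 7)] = 4*g^3 + 45*g^2 + 138*g + 97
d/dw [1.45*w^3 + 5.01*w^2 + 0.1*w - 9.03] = 4.35*w^2 + 10.02*w + 0.1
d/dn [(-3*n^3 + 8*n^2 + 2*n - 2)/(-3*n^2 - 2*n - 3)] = (9*n^4 + 12*n^3 + 17*n^2 - 60*n - 10)/(9*n^4 + 12*n^3 + 22*n^2 + 12*n + 9)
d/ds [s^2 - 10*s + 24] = 2*s - 10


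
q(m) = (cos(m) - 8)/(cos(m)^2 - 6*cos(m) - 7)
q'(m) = (2*sin(m)*cos(m) - 6*sin(m))*(cos(m) - 8)/(cos(m)^2 - 6*cos(m) - 7)^2 - sin(m)/(cos(m)^2 - 6*cos(m) - 7)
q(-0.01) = 0.58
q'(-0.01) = -0.00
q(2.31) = 3.46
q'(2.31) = 7.81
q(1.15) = 0.82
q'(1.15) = 0.51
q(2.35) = 3.80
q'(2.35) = 9.05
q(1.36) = 0.95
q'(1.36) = 0.75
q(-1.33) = 0.93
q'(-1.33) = -0.71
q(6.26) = 0.58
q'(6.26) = -0.01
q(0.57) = 0.63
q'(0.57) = 0.18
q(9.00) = 12.67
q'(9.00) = 58.70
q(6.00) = 0.59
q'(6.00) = -0.08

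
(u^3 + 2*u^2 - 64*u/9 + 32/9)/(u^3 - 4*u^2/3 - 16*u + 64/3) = (u - 2/3)/(u - 4)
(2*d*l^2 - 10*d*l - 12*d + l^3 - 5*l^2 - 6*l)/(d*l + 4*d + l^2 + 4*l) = (2*d*l^2 - 10*d*l - 12*d + l^3 - 5*l^2 - 6*l)/(d*l + 4*d + l^2 + 4*l)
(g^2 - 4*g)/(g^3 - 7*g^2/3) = 3*(g - 4)/(g*(3*g - 7))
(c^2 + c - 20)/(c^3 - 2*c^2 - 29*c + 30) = (c - 4)/(c^2 - 7*c + 6)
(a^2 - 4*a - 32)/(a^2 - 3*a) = (a^2 - 4*a - 32)/(a*(a - 3))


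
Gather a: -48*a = -48*a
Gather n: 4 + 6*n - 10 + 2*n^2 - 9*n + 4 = 2*n^2 - 3*n - 2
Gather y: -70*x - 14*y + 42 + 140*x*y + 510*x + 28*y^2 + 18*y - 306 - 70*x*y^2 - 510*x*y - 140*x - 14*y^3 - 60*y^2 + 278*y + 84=300*x - 14*y^3 + y^2*(-70*x - 32) + y*(282 - 370*x) - 180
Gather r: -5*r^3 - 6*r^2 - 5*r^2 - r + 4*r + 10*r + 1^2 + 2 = -5*r^3 - 11*r^2 + 13*r + 3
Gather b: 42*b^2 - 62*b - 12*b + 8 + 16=42*b^2 - 74*b + 24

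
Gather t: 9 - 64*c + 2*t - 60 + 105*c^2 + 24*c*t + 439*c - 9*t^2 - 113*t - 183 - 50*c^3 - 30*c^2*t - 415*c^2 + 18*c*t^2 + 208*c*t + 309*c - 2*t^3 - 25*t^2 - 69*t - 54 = -50*c^3 - 310*c^2 + 684*c - 2*t^3 + t^2*(18*c - 34) + t*(-30*c^2 + 232*c - 180) - 288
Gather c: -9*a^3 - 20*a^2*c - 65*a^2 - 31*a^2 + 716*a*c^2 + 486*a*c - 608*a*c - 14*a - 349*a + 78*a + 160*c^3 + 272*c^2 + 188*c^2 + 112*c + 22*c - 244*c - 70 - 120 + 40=-9*a^3 - 96*a^2 - 285*a + 160*c^3 + c^2*(716*a + 460) + c*(-20*a^2 - 122*a - 110) - 150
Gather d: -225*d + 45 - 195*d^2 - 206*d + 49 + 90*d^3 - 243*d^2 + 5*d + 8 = 90*d^3 - 438*d^2 - 426*d + 102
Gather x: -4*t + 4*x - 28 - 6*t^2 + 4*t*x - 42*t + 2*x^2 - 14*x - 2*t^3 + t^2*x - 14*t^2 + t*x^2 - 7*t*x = -2*t^3 - 20*t^2 - 46*t + x^2*(t + 2) + x*(t^2 - 3*t - 10) - 28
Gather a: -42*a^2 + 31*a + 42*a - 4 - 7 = -42*a^2 + 73*a - 11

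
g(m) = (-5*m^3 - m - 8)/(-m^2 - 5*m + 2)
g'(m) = (2*m + 5)*(-5*m^3 - m - 8)/(-m^2 - 5*m + 2)^2 + (-15*m^2 - 1)/(-m^2 - 5*m + 2)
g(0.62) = 6.61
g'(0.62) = -23.23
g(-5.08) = 409.49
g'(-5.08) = -1569.44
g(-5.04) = 354.29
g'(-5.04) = -1213.21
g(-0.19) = -2.67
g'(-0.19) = -4.76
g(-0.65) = -1.24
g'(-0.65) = -2.47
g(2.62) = 5.60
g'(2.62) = 2.60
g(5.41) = 14.82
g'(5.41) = 3.78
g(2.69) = 5.78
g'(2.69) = 2.65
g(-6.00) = -269.50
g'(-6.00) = -336.38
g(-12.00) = -105.41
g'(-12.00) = 1.93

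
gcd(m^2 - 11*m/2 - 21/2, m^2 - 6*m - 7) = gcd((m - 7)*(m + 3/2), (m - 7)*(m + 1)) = m - 7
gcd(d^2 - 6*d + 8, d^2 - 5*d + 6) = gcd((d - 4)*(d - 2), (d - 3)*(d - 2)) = d - 2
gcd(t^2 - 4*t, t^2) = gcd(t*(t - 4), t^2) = t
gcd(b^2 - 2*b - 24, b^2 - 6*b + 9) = 1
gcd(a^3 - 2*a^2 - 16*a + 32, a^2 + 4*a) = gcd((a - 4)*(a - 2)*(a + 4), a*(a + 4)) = a + 4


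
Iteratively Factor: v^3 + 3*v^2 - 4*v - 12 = (v + 2)*(v^2 + v - 6) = (v - 2)*(v + 2)*(v + 3)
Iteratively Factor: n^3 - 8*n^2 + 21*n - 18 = (n - 3)*(n^2 - 5*n + 6) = (n - 3)*(n - 2)*(n - 3)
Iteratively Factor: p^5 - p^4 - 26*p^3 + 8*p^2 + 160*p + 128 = (p + 1)*(p^4 - 2*p^3 - 24*p^2 + 32*p + 128) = (p + 1)*(p + 2)*(p^3 - 4*p^2 - 16*p + 64) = (p - 4)*(p + 1)*(p + 2)*(p^2 - 16) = (p - 4)*(p + 1)*(p + 2)*(p + 4)*(p - 4)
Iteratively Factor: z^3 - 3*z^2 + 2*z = (z - 1)*(z^2 - 2*z) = (z - 2)*(z - 1)*(z)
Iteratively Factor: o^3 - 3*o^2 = (o - 3)*(o^2) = o*(o - 3)*(o)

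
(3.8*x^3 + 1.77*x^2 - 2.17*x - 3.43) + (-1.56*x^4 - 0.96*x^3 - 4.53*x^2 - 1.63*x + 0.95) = -1.56*x^4 + 2.84*x^3 - 2.76*x^2 - 3.8*x - 2.48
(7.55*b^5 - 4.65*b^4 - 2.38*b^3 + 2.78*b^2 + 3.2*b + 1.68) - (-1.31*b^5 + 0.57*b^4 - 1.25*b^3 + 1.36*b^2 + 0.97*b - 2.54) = 8.86*b^5 - 5.22*b^4 - 1.13*b^3 + 1.42*b^2 + 2.23*b + 4.22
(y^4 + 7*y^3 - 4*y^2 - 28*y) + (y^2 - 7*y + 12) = y^4 + 7*y^3 - 3*y^2 - 35*y + 12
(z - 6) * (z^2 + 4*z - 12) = z^3 - 2*z^2 - 36*z + 72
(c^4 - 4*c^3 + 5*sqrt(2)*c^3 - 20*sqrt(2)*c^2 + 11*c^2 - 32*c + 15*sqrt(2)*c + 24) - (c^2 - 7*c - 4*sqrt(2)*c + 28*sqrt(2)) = c^4 - 4*c^3 + 5*sqrt(2)*c^3 - 20*sqrt(2)*c^2 + 10*c^2 - 25*c + 19*sqrt(2)*c - 28*sqrt(2) + 24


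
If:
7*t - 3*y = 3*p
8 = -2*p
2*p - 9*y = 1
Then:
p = -4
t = -15/7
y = -1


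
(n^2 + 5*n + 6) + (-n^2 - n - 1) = 4*n + 5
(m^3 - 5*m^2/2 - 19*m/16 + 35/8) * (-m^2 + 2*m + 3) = -m^5 + 9*m^4/2 - 13*m^3/16 - 57*m^2/4 + 83*m/16 + 105/8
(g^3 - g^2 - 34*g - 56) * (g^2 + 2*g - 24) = g^5 + g^4 - 60*g^3 - 100*g^2 + 704*g + 1344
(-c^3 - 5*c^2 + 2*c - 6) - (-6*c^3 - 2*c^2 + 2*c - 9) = 5*c^3 - 3*c^2 + 3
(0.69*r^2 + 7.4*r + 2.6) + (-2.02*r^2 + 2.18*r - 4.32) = -1.33*r^2 + 9.58*r - 1.72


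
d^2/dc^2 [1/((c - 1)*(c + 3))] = 2*((c - 1)^2 + (c - 1)*(c + 3) + (c + 3)^2)/((c - 1)^3*(c + 3)^3)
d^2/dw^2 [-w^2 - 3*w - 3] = -2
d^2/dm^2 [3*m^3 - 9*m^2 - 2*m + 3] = 18*m - 18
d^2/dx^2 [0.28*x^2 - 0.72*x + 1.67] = 0.560000000000000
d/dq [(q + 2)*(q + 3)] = 2*q + 5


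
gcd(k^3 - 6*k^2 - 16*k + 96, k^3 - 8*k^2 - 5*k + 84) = k - 4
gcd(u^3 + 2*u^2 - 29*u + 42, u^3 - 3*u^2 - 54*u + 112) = u^2 + 5*u - 14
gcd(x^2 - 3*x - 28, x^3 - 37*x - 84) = x^2 - 3*x - 28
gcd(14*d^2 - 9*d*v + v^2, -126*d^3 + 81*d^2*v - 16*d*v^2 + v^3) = -7*d + v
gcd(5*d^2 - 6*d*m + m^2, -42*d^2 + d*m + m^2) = 1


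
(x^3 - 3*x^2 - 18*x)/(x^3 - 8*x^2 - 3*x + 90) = x/(x - 5)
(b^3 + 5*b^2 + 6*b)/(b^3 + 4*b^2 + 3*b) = (b + 2)/(b + 1)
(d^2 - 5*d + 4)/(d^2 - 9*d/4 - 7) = 4*(d - 1)/(4*d + 7)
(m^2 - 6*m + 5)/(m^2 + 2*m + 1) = (m^2 - 6*m + 5)/(m^2 + 2*m + 1)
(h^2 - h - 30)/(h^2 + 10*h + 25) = (h - 6)/(h + 5)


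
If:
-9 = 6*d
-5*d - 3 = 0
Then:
No Solution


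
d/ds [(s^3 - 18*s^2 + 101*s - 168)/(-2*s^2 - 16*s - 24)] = (-s^4 - 16*s^3 + 209*s^2 + 96*s - 2556)/(2*(s^4 + 16*s^3 + 88*s^2 + 192*s + 144))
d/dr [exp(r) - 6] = exp(r)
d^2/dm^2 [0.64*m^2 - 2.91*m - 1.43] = 1.28000000000000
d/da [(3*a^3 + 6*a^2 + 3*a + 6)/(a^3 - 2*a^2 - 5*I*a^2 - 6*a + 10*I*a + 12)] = (a^4*(-12 - 15*I) + a^3*(-42 + 60*I) + a^2*(60 + 75*I) + a*(168 + 60*I) + 72 - 60*I)/(a^6 + a^5*(-4 - 10*I) + a^4*(-33 + 40*I) + a^3*(148 + 20*I) + a^2*(-112 - 240*I) + a*(-144 + 240*I) + 144)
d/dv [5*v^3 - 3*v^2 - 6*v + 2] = 15*v^2 - 6*v - 6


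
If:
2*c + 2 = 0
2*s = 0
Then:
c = -1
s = 0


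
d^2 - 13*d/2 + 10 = (d - 4)*(d - 5/2)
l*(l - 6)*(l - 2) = l^3 - 8*l^2 + 12*l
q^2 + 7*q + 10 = (q + 2)*(q + 5)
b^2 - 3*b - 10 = (b - 5)*(b + 2)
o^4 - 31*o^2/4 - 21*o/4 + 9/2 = (o - 3)*(o - 1/2)*(o + 3/2)*(o + 2)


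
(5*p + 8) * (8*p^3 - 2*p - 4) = 40*p^4 + 64*p^3 - 10*p^2 - 36*p - 32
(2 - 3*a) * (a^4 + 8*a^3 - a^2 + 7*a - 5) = -3*a^5 - 22*a^4 + 19*a^3 - 23*a^2 + 29*a - 10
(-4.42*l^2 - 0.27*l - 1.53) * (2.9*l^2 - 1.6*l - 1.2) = -12.818*l^4 + 6.289*l^3 + 1.299*l^2 + 2.772*l + 1.836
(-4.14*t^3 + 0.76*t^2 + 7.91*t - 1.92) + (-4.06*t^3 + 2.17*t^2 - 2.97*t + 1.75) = -8.2*t^3 + 2.93*t^2 + 4.94*t - 0.17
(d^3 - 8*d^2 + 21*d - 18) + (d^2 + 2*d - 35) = d^3 - 7*d^2 + 23*d - 53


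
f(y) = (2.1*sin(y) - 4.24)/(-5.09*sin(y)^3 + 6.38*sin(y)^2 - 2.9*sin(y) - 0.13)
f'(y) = (2.1*sin(y) - 4.24)*(15.27*sin(y)^2*cos(y) - 12.76*sin(y)*cos(y) + 2.9*cos(y))/(-5.09*sin(y)^3 + 6.38*sin(y)^2 - 2.9*sin(y) - 0.13)^2 + 2.1*cos(y)/(-5.09*sin(y)^3 + 6.38*sin(y)^2 - 2.9*sin(y) - 0.13)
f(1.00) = 2.28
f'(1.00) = -4.42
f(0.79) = 3.46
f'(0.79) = -6.57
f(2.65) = 5.30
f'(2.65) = 5.15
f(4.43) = -0.48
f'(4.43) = 0.25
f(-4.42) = 1.46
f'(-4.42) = 1.69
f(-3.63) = 5.32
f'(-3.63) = 5.14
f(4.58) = -0.45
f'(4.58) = 0.11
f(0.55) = 4.99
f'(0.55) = -5.56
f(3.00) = 9.25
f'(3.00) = 35.00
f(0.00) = 32.62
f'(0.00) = -743.73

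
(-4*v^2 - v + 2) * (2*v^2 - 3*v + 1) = -8*v^4 + 10*v^3 + 3*v^2 - 7*v + 2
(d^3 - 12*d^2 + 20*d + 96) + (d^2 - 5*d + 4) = d^3 - 11*d^2 + 15*d + 100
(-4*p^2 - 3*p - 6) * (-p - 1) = 4*p^3 + 7*p^2 + 9*p + 6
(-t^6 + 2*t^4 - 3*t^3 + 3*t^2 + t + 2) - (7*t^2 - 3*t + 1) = -t^6 + 2*t^4 - 3*t^3 - 4*t^2 + 4*t + 1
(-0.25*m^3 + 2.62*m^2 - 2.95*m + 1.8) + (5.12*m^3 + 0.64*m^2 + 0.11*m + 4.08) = 4.87*m^3 + 3.26*m^2 - 2.84*m + 5.88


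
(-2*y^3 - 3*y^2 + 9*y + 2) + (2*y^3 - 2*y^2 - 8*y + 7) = -5*y^2 + y + 9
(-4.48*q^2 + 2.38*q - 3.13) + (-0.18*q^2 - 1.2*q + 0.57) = -4.66*q^2 + 1.18*q - 2.56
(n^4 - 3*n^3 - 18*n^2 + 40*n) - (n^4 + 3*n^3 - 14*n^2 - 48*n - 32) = -6*n^3 - 4*n^2 + 88*n + 32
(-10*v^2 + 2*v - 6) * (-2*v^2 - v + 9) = 20*v^4 + 6*v^3 - 80*v^2 + 24*v - 54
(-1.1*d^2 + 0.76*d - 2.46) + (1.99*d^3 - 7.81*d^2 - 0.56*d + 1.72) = 1.99*d^3 - 8.91*d^2 + 0.2*d - 0.74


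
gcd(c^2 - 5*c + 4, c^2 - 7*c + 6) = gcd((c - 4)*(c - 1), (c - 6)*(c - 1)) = c - 1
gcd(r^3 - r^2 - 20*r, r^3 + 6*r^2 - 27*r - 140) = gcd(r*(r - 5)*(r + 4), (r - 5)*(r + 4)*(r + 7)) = r^2 - r - 20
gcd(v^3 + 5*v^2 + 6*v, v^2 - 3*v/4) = v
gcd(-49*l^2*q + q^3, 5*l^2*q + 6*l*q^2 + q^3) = q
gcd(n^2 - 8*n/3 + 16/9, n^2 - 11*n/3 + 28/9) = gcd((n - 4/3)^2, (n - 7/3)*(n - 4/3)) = n - 4/3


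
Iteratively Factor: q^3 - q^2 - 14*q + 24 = (q - 3)*(q^2 + 2*q - 8) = (q - 3)*(q - 2)*(q + 4)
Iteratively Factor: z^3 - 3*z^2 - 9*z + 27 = (z + 3)*(z^2 - 6*z + 9) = (z - 3)*(z + 3)*(z - 3)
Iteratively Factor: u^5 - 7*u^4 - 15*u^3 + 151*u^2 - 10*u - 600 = (u - 5)*(u^4 - 2*u^3 - 25*u^2 + 26*u + 120) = (u - 5)*(u + 4)*(u^3 - 6*u^2 - u + 30) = (u - 5)^2*(u + 4)*(u^2 - u - 6) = (u - 5)^2*(u - 3)*(u + 4)*(u + 2)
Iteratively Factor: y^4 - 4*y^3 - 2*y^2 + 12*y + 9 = (y + 1)*(y^3 - 5*y^2 + 3*y + 9) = (y - 3)*(y + 1)*(y^2 - 2*y - 3) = (y - 3)^2*(y + 1)*(y + 1)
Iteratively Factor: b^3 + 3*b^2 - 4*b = (b - 1)*(b^2 + 4*b) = (b - 1)*(b + 4)*(b)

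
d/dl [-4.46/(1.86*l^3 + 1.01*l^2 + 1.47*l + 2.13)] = (24.8868*l^2 + 9.0092*l + 6.5562)/(1.86*l^3 + 1.01*l^2 + 1.47*l + 2.13)^2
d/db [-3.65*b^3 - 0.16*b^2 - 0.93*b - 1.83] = -10.95*b^2 - 0.32*b - 0.93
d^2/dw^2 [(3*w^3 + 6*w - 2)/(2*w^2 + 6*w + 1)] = 2*(126*w^3 + 30*w^2 - 99*w - 104)/(8*w^6 + 72*w^5 + 228*w^4 + 288*w^3 + 114*w^2 + 18*w + 1)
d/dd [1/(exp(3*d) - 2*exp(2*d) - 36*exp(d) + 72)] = (-3*exp(2*d) + 4*exp(d) + 36)*exp(d)/(exp(3*d) - 2*exp(2*d) - 36*exp(d) + 72)^2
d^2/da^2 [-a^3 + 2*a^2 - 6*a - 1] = 4 - 6*a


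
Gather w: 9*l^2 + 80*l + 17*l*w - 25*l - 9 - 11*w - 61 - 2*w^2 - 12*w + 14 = 9*l^2 + 55*l - 2*w^2 + w*(17*l - 23) - 56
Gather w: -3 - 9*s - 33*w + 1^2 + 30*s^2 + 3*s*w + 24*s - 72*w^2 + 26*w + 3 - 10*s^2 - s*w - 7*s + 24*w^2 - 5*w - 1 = 20*s^2 + 8*s - 48*w^2 + w*(2*s - 12)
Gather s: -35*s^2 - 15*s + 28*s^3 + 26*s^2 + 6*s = 28*s^3 - 9*s^2 - 9*s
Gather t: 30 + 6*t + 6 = 6*t + 36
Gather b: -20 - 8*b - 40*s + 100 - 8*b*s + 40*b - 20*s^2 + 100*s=b*(32 - 8*s) - 20*s^2 + 60*s + 80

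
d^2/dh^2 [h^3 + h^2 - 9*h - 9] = 6*h + 2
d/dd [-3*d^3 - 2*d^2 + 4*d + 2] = -9*d^2 - 4*d + 4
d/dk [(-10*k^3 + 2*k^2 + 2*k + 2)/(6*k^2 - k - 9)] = 4*(-15*k^4 + 5*k^3 + 64*k^2 - 15*k - 4)/(36*k^4 - 12*k^3 - 107*k^2 + 18*k + 81)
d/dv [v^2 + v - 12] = 2*v + 1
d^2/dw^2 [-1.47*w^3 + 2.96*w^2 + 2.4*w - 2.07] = 5.92 - 8.82*w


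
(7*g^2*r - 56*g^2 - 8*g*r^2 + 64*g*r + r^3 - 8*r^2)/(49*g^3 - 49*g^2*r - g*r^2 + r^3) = (r - 8)/(7*g + r)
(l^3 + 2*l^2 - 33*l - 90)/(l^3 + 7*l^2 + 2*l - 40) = (l^2 - 3*l - 18)/(l^2 + 2*l - 8)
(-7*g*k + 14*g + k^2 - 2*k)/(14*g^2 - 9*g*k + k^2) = (2 - k)/(2*g - k)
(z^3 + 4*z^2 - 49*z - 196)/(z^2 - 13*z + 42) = (z^2 + 11*z + 28)/(z - 6)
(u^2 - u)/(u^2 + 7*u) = (u - 1)/(u + 7)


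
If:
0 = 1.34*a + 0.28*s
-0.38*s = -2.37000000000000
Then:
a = -1.30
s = 6.24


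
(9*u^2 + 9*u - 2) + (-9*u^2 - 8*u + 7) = u + 5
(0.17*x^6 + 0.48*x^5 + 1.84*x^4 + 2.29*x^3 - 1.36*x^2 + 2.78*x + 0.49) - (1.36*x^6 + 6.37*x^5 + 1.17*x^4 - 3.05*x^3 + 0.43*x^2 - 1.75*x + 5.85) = -1.19*x^6 - 5.89*x^5 + 0.67*x^4 + 5.34*x^3 - 1.79*x^2 + 4.53*x - 5.36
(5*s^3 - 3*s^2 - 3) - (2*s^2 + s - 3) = 5*s^3 - 5*s^2 - s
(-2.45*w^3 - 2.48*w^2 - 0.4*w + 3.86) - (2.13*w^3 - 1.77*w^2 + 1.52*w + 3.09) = -4.58*w^3 - 0.71*w^2 - 1.92*w + 0.77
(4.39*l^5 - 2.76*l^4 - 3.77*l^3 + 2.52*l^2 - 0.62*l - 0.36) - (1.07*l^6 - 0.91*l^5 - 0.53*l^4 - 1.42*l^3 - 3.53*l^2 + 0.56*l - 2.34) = -1.07*l^6 + 5.3*l^5 - 2.23*l^4 - 2.35*l^3 + 6.05*l^2 - 1.18*l + 1.98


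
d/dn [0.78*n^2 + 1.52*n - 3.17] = 1.56*n + 1.52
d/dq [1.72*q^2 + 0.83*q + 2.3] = 3.44*q + 0.83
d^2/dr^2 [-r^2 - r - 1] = -2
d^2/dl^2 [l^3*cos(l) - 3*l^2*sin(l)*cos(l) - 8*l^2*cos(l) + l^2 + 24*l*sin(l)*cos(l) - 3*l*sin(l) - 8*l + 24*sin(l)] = -l^3*cos(l) - 6*l^2*sin(l) + 6*l^2*sin(2*l) + 8*l^2*cos(l) + 35*l*sin(l) - 48*l*sin(2*l) + 6*l*cos(l) - 12*l*cos(2*l) - 24*sin(l) - 3*sin(2*l) - 22*cos(l) + 48*cos(2*l) + 2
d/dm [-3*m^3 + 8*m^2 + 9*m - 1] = -9*m^2 + 16*m + 9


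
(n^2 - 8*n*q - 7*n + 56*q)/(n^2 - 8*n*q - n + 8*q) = (n - 7)/(n - 1)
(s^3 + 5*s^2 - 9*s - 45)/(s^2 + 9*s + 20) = (s^2 - 9)/(s + 4)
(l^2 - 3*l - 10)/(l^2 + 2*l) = (l - 5)/l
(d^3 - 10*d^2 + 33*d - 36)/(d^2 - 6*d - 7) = (-d^3 + 10*d^2 - 33*d + 36)/(-d^2 + 6*d + 7)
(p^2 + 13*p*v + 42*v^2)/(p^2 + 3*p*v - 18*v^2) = (p + 7*v)/(p - 3*v)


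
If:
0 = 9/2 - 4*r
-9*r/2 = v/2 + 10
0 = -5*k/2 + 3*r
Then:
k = 27/20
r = 9/8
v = -241/8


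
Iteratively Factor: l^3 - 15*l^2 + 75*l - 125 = (l - 5)*(l^2 - 10*l + 25) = (l - 5)^2*(l - 5)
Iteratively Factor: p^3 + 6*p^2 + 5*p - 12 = (p + 3)*(p^2 + 3*p - 4) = (p - 1)*(p + 3)*(p + 4)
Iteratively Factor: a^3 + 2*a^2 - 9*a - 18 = (a - 3)*(a^2 + 5*a + 6) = (a - 3)*(a + 2)*(a + 3)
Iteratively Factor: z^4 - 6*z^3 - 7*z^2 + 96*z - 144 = (z - 3)*(z^3 - 3*z^2 - 16*z + 48) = (z - 4)*(z - 3)*(z^2 + z - 12) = (z - 4)*(z - 3)*(z + 4)*(z - 3)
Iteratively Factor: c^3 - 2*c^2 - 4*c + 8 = (c - 2)*(c^2 - 4) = (c - 2)*(c + 2)*(c - 2)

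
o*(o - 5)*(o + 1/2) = o^3 - 9*o^2/2 - 5*o/2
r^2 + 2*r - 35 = (r - 5)*(r + 7)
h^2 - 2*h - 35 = (h - 7)*(h + 5)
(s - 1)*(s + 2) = s^2 + s - 2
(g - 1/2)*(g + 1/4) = g^2 - g/4 - 1/8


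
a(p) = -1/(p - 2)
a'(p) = (p - 2)^(-2)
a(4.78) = -0.36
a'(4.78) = 0.13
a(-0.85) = 0.35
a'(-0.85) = 0.12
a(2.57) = -1.75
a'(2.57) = 3.08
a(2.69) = -1.45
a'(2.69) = 2.10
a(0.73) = 0.79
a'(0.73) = 0.62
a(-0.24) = 0.45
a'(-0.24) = 0.20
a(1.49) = 1.96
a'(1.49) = 3.84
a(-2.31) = 0.23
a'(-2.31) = 0.05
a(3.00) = -1.00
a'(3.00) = 1.00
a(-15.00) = 0.06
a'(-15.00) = 0.00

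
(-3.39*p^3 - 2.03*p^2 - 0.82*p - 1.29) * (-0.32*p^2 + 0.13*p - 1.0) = 1.0848*p^5 + 0.2089*p^4 + 3.3885*p^3 + 2.3362*p^2 + 0.6523*p + 1.29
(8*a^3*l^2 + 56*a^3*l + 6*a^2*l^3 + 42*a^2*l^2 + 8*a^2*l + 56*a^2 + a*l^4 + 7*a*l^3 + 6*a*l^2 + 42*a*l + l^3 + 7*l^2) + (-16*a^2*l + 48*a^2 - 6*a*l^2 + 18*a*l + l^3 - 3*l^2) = 8*a^3*l^2 + 56*a^3*l + 6*a^2*l^3 + 42*a^2*l^2 - 8*a^2*l + 104*a^2 + a*l^4 + 7*a*l^3 + 60*a*l + 2*l^3 + 4*l^2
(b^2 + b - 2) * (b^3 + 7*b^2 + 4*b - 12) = b^5 + 8*b^4 + 9*b^3 - 22*b^2 - 20*b + 24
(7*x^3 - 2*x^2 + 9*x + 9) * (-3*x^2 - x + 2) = -21*x^5 - x^4 - 11*x^3 - 40*x^2 + 9*x + 18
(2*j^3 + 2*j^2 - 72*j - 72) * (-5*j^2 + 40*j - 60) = -10*j^5 + 70*j^4 + 320*j^3 - 2640*j^2 + 1440*j + 4320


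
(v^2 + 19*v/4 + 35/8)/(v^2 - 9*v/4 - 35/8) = (2*v + 7)/(2*v - 7)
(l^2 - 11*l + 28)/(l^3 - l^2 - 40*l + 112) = (l - 7)/(l^2 + 3*l - 28)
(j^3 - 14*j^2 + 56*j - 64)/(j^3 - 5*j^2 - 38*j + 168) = (j^2 - 10*j + 16)/(j^2 - j - 42)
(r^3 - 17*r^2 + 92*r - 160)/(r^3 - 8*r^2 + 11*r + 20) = (r - 8)/(r + 1)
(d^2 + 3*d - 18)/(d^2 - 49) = (d^2 + 3*d - 18)/(d^2 - 49)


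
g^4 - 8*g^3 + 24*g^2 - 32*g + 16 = (g - 2)^4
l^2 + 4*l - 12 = (l - 2)*(l + 6)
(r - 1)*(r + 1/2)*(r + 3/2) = r^3 + r^2 - 5*r/4 - 3/4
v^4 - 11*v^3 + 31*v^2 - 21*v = v*(v - 7)*(v - 3)*(v - 1)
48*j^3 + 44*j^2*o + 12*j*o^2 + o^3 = (2*j + o)*(4*j + o)*(6*j + o)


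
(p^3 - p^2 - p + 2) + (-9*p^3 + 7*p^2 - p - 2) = -8*p^3 + 6*p^2 - 2*p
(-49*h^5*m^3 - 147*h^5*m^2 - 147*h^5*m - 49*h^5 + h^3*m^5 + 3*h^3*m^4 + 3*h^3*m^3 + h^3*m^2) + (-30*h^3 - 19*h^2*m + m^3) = -49*h^5*m^3 - 147*h^5*m^2 - 147*h^5*m - 49*h^5 + h^3*m^5 + 3*h^3*m^4 + 3*h^3*m^3 + h^3*m^2 - 30*h^3 - 19*h^2*m + m^3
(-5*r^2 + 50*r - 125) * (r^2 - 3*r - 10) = -5*r^4 + 65*r^3 - 225*r^2 - 125*r + 1250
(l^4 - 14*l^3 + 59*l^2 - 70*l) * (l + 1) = l^5 - 13*l^4 + 45*l^3 - 11*l^2 - 70*l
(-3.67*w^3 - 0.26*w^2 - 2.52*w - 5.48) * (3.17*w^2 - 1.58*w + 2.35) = -11.6339*w^5 + 4.9744*w^4 - 16.2021*w^3 - 14.001*w^2 + 2.7364*w - 12.878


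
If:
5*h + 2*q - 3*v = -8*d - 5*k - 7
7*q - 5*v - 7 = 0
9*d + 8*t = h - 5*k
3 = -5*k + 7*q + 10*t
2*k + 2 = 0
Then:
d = 151*v/371 + 57/53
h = -125*v/371 - 668/265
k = -1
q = 5*v/7 + 1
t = -v/2 - 9/10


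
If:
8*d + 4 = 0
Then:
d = -1/2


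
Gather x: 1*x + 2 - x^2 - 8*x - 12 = -x^2 - 7*x - 10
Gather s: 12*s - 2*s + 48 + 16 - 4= 10*s + 60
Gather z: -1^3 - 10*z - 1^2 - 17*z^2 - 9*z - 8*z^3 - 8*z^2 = -8*z^3 - 25*z^2 - 19*z - 2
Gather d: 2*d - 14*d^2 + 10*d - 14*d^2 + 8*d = -28*d^2 + 20*d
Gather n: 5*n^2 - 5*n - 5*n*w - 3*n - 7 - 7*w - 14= 5*n^2 + n*(-5*w - 8) - 7*w - 21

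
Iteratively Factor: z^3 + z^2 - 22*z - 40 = (z + 4)*(z^2 - 3*z - 10) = (z + 2)*(z + 4)*(z - 5)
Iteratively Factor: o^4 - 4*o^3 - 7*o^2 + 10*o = (o - 1)*(o^3 - 3*o^2 - 10*o) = o*(o - 1)*(o^2 - 3*o - 10) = o*(o - 1)*(o + 2)*(o - 5)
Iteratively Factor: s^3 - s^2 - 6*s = (s)*(s^2 - s - 6) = s*(s - 3)*(s + 2)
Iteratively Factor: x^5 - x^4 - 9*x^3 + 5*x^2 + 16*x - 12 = (x - 3)*(x^4 + 2*x^3 - 3*x^2 - 4*x + 4) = (x - 3)*(x + 2)*(x^3 - 3*x + 2) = (x - 3)*(x - 1)*(x + 2)*(x^2 + x - 2) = (x - 3)*(x - 1)^2*(x + 2)*(x + 2)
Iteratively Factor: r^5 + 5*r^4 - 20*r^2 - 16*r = (r + 2)*(r^4 + 3*r^3 - 6*r^2 - 8*r) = (r + 2)*(r + 4)*(r^3 - r^2 - 2*r) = (r - 2)*(r + 2)*(r + 4)*(r^2 + r) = (r - 2)*(r + 1)*(r + 2)*(r + 4)*(r)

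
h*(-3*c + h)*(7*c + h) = -21*c^2*h + 4*c*h^2 + h^3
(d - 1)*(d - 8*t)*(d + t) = d^3 - 7*d^2*t - d^2 - 8*d*t^2 + 7*d*t + 8*t^2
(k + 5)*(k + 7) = k^2 + 12*k + 35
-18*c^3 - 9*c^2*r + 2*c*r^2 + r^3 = (-3*c + r)*(2*c + r)*(3*c + r)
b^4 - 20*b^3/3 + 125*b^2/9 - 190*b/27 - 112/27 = (b - 8/3)*(b - 7/3)*(b - 2)*(b + 1/3)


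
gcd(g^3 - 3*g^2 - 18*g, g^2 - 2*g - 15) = g + 3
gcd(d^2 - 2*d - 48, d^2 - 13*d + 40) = d - 8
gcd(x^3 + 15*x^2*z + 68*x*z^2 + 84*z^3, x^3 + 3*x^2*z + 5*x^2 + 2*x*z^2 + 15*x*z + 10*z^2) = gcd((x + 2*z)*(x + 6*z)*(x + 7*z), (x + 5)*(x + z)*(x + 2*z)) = x + 2*z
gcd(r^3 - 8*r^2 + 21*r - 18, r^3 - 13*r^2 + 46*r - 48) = r^2 - 5*r + 6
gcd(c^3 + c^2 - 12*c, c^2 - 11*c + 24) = c - 3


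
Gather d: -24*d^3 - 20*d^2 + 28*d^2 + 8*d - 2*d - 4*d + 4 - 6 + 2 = -24*d^3 + 8*d^2 + 2*d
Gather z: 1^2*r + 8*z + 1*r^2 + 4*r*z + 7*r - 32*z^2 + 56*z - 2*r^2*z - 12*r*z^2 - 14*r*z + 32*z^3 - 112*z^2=r^2 + 8*r + 32*z^3 + z^2*(-12*r - 144) + z*(-2*r^2 - 10*r + 64)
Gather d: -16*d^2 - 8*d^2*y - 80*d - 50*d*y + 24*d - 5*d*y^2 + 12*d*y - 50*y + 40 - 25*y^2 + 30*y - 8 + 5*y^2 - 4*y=d^2*(-8*y - 16) + d*(-5*y^2 - 38*y - 56) - 20*y^2 - 24*y + 32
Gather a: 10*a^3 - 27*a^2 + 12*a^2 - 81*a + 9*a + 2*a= 10*a^3 - 15*a^2 - 70*a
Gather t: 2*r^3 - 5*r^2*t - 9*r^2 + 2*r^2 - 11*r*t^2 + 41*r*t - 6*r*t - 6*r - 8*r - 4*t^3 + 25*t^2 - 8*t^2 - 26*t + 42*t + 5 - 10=2*r^3 - 7*r^2 - 14*r - 4*t^3 + t^2*(17 - 11*r) + t*(-5*r^2 + 35*r + 16) - 5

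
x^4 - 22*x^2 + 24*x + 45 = (x - 3)^2*(x + 1)*(x + 5)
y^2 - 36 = (y - 6)*(y + 6)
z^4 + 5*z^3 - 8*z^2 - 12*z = z*(z - 2)*(z + 1)*(z + 6)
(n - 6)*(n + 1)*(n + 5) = n^3 - 31*n - 30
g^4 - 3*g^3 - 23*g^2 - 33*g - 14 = (g - 7)*(g + 1)^2*(g + 2)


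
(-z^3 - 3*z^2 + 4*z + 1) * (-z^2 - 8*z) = z^5 + 11*z^4 + 20*z^3 - 33*z^2 - 8*z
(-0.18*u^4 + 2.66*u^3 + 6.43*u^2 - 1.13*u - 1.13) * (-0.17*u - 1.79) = 0.0306*u^5 - 0.13*u^4 - 5.8545*u^3 - 11.3176*u^2 + 2.2148*u + 2.0227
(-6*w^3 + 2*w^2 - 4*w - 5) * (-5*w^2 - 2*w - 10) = 30*w^5 + 2*w^4 + 76*w^3 + 13*w^2 + 50*w + 50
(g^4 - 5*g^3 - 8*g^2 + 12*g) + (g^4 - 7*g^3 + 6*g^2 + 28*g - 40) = 2*g^4 - 12*g^3 - 2*g^2 + 40*g - 40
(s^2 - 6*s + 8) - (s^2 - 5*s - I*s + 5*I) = -s + I*s + 8 - 5*I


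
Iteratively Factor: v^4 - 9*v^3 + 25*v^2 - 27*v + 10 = (v - 5)*(v^3 - 4*v^2 + 5*v - 2) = (v - 5)*(v - 2)*(v^2 - 2*v + 1) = (v - 5)*(v - 2)*(v - 1)*(v - 1)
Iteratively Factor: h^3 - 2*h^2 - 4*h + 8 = (h + 2)*(h^2 - 4*h + 4) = (h - 2)*(h + 2)*(h - 2)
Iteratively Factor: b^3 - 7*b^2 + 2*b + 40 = (b + 2)*(b^2 - 9*b + 20) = (b - 4)*(b + 2)*(b - 5)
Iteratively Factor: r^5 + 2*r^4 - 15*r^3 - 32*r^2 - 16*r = (r + 4)*(r^4 - 2*r^3 - 7*r^2 - 4*r) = (r + 1)*(r + 4)*(r^3 - 3*r^2 - 4*r) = r*(r + 1)*(r + 4)*(r^2 - 3*r - 4) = r*(r - 4)*(r + 1)*(r + 4)*(r + 1)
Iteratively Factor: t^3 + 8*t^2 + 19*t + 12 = (t + 3)*(t^2 + 5*t + 4) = (t + 3)*(t + 4)*(t + 1)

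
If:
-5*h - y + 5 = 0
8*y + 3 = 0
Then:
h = 43/40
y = -3/8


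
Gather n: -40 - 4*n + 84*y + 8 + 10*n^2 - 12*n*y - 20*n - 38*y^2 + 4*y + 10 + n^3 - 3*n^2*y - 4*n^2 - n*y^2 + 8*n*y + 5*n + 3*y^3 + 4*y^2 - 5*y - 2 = n^3 + n^2*(6 - 3*y) + n*(-y^2 - 4*y - 19) + 3*y^3 - 34*y^2 + 83*y - 24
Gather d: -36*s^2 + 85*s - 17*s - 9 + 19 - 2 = -36*s^2 + 68*s + 8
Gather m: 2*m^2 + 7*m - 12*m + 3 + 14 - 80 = 2*m^2 - 5*m - 63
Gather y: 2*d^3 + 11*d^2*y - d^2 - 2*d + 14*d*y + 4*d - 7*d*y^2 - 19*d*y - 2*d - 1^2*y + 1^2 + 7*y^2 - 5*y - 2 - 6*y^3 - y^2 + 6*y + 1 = 2*d^3 - d^2 - 6*y^3 + y^2*(6 - 7*d) + y*(11*d^2 - 5*d)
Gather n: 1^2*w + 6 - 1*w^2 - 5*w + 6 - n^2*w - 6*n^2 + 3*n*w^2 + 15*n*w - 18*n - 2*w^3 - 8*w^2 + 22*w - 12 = n^2*(-w - 6) + n*(3*w^2 + 15*w - 18) - 2*w^3 - 9*w^2 + 18*w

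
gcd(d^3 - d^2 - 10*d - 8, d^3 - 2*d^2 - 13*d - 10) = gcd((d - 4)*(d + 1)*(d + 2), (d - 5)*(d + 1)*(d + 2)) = d^2 + 3*d + 2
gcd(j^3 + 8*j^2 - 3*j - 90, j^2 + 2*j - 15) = j^2 + 2*j - 15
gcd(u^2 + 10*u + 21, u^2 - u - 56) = u + 7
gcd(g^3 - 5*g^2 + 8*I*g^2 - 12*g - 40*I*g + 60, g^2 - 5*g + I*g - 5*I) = g - 5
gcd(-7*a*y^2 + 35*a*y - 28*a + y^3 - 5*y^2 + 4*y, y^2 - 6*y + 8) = y - 4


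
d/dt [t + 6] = 1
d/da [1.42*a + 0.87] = 1.42000000000000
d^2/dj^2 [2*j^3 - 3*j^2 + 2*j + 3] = 12*j - 6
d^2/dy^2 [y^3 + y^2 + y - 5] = 6*y + 2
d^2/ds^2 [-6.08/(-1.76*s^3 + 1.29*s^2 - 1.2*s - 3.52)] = ((15.6864 - 64.2048*s)*(1.76*s^3 - 1.29*s^2 + 1.2*s + 3.52) + 6.08*(5.28*s^2 - 2.58*s + 1.2)*(10.56*s^2 - 5.16*s + 2.4))/(1.76*s^3 - 1.29*s^2 + 1.2*s + 3.52)^3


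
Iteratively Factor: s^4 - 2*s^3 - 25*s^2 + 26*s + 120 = (s - 5)*(s^3 + 3*s^2 - 10*s - 24) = (s - 5)*(s + 2)*(s^2 + s - 12) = (s - 5)*(s + 2)*(s + 4)*(s - 3)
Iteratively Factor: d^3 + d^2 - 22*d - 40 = (d + 2)*(d^2 - d - 20) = (d + 2)*(d + 4)*(d - 5)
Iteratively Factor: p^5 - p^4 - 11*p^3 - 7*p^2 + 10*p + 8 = (p + 2)*(p^4 - 3*p^3 - 5*p^2 + 3*p + 4) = (p + 1)*(p + 2)*(p^3 - 4*p^2 - p + 4) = (p + 1)^2*(p + 2)*(p^2 - 5*p + 4) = (p - 1)*(p + 1)^2*(p + 2)*(p - 4)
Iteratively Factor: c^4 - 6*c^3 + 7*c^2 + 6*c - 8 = (c - 4)*(c^3 - 2*c^2 - c + 2) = (c - 4)*(c - 2)*(c^2 - 1) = (c - 4)*(c - 2)*(c + 1)*(c - 1)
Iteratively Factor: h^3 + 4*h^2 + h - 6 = (h + 2)*(h^2 + 2*h - 3) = (h - 1)*(h + 2)*(h + 3)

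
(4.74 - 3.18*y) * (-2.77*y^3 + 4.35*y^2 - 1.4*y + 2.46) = 8.8086*y^4 - 26.9628*y^3 + 25.071*y^2 - 14.4588*y + 11.6604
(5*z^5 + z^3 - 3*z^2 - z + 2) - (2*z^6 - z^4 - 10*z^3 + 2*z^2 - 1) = -2*z^6 + 5*z^5 + z^4 + 11*z^3 - 5*z^2 - z + 3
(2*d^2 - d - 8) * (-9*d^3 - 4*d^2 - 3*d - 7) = -18*d^5 + d^4 + 70*d^3 + 21*d^2 + 31*d + 56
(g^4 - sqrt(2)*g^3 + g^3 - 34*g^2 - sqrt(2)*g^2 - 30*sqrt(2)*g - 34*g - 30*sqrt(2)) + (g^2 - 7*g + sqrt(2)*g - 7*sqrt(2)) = g^4 - sqrt(2)*g^3 + g^3 - 33*g^2 - sqrt(2)*g^2 - 29*sqrt(2)*g - 41*g - 37*sqrt(2)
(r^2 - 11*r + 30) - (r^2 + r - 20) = 50 - 12*r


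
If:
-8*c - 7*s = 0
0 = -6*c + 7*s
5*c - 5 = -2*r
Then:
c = 0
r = 5/2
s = 0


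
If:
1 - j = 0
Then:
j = 1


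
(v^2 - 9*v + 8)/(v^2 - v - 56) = (v - 1)/(v + 7)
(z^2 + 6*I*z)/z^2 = (z + 6*I)/z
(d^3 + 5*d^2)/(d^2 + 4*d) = d*(d + 5)/(d + 4)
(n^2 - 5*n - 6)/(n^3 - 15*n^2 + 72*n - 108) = (n + 1)/(n^2 - 9*n + 18)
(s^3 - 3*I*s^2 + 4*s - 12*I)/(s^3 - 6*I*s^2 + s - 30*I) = (s - 2*I)/(s - 5*I)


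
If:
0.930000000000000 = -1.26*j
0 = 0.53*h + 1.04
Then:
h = -1.96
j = -0.74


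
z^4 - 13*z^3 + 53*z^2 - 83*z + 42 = (z - 7)*(z - 3)*(z - 2)*(z - 1)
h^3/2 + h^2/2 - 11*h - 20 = (h/2 + 1)*(h - 5)*(h + 4)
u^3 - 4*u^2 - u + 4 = (u - 4)*(u - 1)*(u + 1)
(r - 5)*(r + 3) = r^2 - 2*r - 15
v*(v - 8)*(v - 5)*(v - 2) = v^4 - 15*v^3 + 66*v^2 - 80*v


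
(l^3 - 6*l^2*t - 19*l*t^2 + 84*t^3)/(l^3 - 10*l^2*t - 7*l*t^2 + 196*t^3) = (-l + 3*t)/(-l + 7*t)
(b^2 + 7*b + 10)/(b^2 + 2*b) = (b + 5)/b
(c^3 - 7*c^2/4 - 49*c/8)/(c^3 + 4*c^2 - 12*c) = (8*c^2 - 14*c - 49)/(8*(c^2 + 4*c - 12))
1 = 1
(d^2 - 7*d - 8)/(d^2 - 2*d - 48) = (d + 1)/(d + 6)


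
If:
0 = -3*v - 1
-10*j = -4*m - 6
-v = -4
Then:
No Solution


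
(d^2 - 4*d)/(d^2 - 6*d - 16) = d*(4 - d)/(-d^2 + 6*d + 16)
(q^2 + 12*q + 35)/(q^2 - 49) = (q + 5)/(q - 7)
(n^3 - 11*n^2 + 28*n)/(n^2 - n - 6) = n*(-n^2 + 11*n - 28)/(-n^2 + n + 6)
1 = 1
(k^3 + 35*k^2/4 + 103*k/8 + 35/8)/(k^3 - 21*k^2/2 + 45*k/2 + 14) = (4*k^2 + 33*k + 35)/(4*(k^2 - 11*k + 28))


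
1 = 1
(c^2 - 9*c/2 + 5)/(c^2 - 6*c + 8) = (c - 5/2)/(c - 4)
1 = 1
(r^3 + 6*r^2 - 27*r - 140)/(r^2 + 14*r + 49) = (r^2 - r - 20)/(r + 7)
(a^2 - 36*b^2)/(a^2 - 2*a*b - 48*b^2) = (a - 6*b)/(a - 8*b)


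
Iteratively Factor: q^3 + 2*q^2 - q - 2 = (q - 1)*(q^2 + 3*q + 2) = (q - 1)*(q + 2)*(q + 1)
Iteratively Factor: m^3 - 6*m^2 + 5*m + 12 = (m - 3)*(m^2 - 3*m - 4) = (m - 3)*(m + 1)*(m - 4)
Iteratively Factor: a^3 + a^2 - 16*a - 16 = (a + 4)*(a^2 - 3*a - 4) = (a + 1)*(a + 4)*(a - 4)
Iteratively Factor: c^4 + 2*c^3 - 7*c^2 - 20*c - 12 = (c + 2)*(c^3 - 7*c - 6) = (c - 3)*(c + 2)*(c^2 + 3*c + 2) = (c - 3)*(c + 1)*(c + 2)*(c + 2)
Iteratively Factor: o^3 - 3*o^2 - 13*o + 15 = (o - 1)*(o^2 - 2*o - 15) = (o - 5)*(o - 1)*(o + 3)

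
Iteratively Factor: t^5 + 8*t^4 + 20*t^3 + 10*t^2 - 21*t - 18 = (t - 1)*(t^4 + 9*t^3 + 29*t^2 + 39*t + 18) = (t - 1)*(t + 1)*(t^3 + 8*t^2 + 21*t + 18) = (t - 1)*(t + 1)*(t + 3)*(t^2 + 5*t + 6) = (t - 1)*(t + 1)*(t + 2)*(t + 3)*(t + 3)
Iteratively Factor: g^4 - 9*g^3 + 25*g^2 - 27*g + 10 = (g - 5)*(g^3 - 4*g^2 + 5*g - 2) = (g - 5)*(g - 1)*(g^2 - 3*g + 2) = (g - 5)*(g - 2)*(g - 1)*(g - 1)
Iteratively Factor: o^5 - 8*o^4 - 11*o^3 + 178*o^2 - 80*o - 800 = (o - 5)*(o^4 - 3*o^3 - 26*o^2 + 48*o + 160) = (o - 5)*(o - 4)*(o^3 + o^2 - 22*o - 40) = (o - 5)*(o - 4)*(o + 2)*(o^2 - o - 20) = (o - 5)^2*(o - 4)*(o + 2)*(o + 4)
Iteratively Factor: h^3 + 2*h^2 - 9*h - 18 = (h + 3)*(h^2 - h - 6) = (h + 2)*(h + 3)*(h - 3)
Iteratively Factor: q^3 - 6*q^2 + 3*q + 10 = (q + 1)*(q^2 - 7*q + 10) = (q - 5)*(q + 1)*(q - 2)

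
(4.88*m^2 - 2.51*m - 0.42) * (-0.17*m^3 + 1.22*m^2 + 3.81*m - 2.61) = -0.8296*m^5 + 6.3803*m^4 + 15.602*m^3 - 22.8123*m^2 + 4.9509*m + 1.0962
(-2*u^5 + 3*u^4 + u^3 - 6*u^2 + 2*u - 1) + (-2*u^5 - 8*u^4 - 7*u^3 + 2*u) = -4*u^5 - 5*u^4 - 6*u^3 - 6*u^2 + 4*u - 1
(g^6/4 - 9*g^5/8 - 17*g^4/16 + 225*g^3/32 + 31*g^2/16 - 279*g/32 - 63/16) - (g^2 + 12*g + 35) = g^6/4 - 9*g^5/8 - 17*g^4/16 + 225*g^3/32 + 15*g^2/16 - 663*g/32 - 623/16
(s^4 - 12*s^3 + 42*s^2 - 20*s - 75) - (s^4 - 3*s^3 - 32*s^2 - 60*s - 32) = -9*s^3 + 74*s^2 + 40*s - 43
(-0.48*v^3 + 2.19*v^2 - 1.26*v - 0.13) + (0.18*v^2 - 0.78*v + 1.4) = -0.48*v^3 + 2.37*v^2 - 2.04*v + 1.27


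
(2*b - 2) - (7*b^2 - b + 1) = -7*b^2 + 3*b - 3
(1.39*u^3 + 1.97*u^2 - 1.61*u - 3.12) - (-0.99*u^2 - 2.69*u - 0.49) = 1.39*u^3 + 2.96*u^2 + 1.08*u - 2.63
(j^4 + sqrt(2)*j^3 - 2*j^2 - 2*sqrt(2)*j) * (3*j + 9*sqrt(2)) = 3*j^5 + 12*sqrt(2)*j^4 + 12*j^3 - 24*sqrt(2)*j^2 - 36*j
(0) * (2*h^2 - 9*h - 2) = 0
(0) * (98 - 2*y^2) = 0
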